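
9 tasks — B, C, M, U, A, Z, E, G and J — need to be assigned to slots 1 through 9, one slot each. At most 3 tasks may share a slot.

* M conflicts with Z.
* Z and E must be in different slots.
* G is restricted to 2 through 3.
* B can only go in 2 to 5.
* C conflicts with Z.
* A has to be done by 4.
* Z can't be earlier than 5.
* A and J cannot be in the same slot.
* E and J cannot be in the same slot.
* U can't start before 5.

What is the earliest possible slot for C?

1

C at 1 is achievable: Z in 5; M in 1; U in 5; C in 1; B in 2; G in 2; A in 1; E in 2; J in 3.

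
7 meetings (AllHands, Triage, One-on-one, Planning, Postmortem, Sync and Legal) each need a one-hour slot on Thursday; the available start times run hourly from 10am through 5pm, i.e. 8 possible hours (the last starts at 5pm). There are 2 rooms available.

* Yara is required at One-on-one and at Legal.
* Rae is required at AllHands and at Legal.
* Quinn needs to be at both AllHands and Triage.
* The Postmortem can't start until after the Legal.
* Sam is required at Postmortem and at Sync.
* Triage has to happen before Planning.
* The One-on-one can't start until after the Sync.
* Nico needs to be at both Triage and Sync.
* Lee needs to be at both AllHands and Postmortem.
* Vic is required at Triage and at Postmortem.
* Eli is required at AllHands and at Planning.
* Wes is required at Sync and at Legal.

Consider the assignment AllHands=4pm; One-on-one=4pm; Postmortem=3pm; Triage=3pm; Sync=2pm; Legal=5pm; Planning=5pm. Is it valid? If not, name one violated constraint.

There are 2 rooms available — holds.
Wes is required at Sync and at Legal — holds.
The One-on-one can't start until after the Sync — holds.
The Postmortem can't start until after the Legal — violated.
Vic is required at Triage and at Postmortem — violated.
Yara is required at One-on-one and at Legal — holds.
Sam is required at Postmortem and at Sync — holds.
Rae is required at AllHands and at Legal — holds.
Nico needs to be at both Triage and Sync — holds.
Lee needs to be at both AllHands and Postmortem — holds.
Quinn needs to be at both AllHands and Triage — holds.
Triage has to happen before Planning — holds.
Eli is required at AllHands and at Planning — holds.

No. The Postmortem can't start until after the Legal is not satisfied.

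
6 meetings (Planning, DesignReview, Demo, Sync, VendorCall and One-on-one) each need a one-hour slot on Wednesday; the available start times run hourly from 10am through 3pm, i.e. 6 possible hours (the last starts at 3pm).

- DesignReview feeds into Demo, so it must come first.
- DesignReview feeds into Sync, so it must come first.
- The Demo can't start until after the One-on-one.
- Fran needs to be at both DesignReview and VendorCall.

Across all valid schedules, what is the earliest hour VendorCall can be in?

10am

VendorCall at 10am is achievable: Demo -> 12pm; Planning -> 10am; DesignReview -> 11am; One-on-one -> 10am; VendorCall -> 10am; Sync -> 12pm.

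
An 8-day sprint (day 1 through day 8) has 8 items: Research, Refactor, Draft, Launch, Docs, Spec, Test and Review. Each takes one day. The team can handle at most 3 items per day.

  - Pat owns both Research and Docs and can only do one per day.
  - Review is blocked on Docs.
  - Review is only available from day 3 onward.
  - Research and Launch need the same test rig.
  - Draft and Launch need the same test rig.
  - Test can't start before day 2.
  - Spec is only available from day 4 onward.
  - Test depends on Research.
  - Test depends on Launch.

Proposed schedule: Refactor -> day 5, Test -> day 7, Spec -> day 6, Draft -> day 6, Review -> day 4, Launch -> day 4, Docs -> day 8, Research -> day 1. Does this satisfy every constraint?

Research and Launch need the same test rig — holds.
Draft and Launch need the same test rig — holds.
Review is only available from day 3 onward — holds.
Test can't start before day 2 — holds.
Test depends on Launch — holds.
Pat owns both Research and Docs and can only do one per day — holds.
The team can handle at most 3 items per day — holds.
Test depends on Research — holds.
Spec is only available from day 4 onward — holds.
Review is blocked on Docs — violated.

No. Review is blocked on Docs is not satisfied.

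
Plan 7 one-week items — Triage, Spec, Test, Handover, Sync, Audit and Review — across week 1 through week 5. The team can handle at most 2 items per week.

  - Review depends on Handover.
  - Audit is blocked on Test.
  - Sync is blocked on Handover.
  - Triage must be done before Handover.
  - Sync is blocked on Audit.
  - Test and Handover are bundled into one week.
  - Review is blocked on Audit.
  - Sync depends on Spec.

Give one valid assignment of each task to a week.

Sync=week 4, Spec=week 1, Handover=week 2, Audit=week 3, Test=week 2, Review=week 4, Triage=week 1

Checking: Test(week 2) before Audit(week 3); Audit(week 3) before Review(week 4); Audit(week 3) before Sync(week 4); Handover(week 2) before Review(week 4); Spec(week 1) before Sync(week 4); Triage(week 1) before Handover(week 2); Handover(week 2) before Sync(week 4); Test = Handover = week 2; max 2 per week (cap 2).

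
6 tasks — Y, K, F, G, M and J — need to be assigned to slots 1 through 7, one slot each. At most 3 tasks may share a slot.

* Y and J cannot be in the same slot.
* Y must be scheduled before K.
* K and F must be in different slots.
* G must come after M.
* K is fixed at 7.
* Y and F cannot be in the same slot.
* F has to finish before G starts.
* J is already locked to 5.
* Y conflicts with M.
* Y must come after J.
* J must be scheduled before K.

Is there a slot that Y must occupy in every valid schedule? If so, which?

J is fixed at 5 and must come before Y, so Y is at least 6.
K is fixed at 7 and must come after Y, so Y is at most 6.
So Y must be 6.

6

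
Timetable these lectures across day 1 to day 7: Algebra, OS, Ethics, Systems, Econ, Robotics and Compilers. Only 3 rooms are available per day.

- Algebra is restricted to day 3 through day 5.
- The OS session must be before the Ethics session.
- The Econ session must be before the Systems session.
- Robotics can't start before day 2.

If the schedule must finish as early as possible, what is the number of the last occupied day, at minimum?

3

The precedence chain requires at least 2 distinct days.
With at most 3 per day and 7 lectures, at least 3 days are needed.
Algebra can't be placed before day 3, so the schedule must run through at least day 3.
3 works (last occupied day: day 3): for example OS -> day 1, Systems -> day 2, Robotics -> day 2, Algebra -> day 3, Ethics -> day 2, Econ -> day 1, Compilers -> day 1.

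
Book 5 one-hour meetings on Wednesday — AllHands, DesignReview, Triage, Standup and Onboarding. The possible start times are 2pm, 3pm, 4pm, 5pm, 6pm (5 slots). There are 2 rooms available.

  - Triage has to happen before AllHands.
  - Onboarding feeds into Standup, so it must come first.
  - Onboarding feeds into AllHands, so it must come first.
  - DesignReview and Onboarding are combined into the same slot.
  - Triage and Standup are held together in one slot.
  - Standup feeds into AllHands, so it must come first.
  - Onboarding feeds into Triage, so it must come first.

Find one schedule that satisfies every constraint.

AllHands in 4pm; Onboarding in 2pm; DesignReview in 2pm; Triage in 3pm; Standup in 3pm

Checking: Onboarding(2pm) before Standup(3pm); Triage(3pm) before AllHands(4pm); Onboarding(2pm) before Triage(3pm); Onboarding(2pm) before AllHands(4pm); Standup(3pm) before AllHands(4pm); Triage = Standup = 3pm; DesignReview = Onboarding = 2pm; max 2 per slot (cap 2).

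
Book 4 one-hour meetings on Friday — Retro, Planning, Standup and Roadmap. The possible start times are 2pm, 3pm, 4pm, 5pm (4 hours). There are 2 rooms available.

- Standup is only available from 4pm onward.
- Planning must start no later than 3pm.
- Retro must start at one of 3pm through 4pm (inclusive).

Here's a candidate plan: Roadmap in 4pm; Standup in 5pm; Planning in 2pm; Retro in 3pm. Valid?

Standup is only available from 4pm onward — holds.
Retro must start at one of 3pm through 4pm (inclusive) — holds.
There are 2 rooms available — holds.
Planning must start no later than 3pm — holds.

Yes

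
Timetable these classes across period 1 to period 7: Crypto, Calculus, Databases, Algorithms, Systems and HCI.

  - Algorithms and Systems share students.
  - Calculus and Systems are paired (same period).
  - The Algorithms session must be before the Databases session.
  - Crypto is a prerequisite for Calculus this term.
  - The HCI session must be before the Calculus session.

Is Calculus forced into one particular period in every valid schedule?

Calculus can be period 2 (e.g. HCI -> period 1; Crypto -> period 1; Systems -> period 2; Algorithms -> period 1; Calculus -> period 2; Databases -> period 2) or period 3 (e.g. Calculus in period 3, Databases in period 2, Algorithms in period 1, HCI in period 1, Crypto in period 1, Systems in period 3).

No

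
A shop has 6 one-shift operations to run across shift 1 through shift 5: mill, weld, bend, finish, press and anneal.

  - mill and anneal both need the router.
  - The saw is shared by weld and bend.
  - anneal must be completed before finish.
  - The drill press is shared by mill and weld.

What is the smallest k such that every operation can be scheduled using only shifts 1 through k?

2 shifts

The precedence chain requires at least 2 distinct shifts.
2 works (last occupied shift: shift 2): for example anneal -> shift 1, finish -> shift 2, bend -> shift 2, press -> shift 1, mill -> shift 2, weld -> shift 1.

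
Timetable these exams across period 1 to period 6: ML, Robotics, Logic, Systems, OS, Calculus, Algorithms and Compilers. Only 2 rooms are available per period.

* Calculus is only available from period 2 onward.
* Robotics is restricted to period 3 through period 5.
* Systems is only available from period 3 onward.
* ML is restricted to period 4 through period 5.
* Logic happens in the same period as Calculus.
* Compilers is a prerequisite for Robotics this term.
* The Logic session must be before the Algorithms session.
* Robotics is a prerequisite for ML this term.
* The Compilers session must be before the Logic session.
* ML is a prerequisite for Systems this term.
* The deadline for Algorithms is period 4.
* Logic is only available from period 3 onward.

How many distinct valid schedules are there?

Splitting on OS: it can be period 1 (2), period 2 (2), period 5 (2), period 6 (2). Listing each branch's schedules as (ML, Robotics, Logic, Systems, Calculus, Algorithms, Compilers) by period number:
OS=period 1: (5,4,3,6,3,4,1) (5,4,3,6,3,4,2) — 2.
OS=period 2: (5,4,3,6,3,4,1) (5,4,3,6,3,4,2) — 2.
OS=period 5: (5,4,3,6,3,4,1) (5,4,3,6,3,4,2) — 2.
OS=period 6: (5,4,3,6,3,4,1) (5,4,3,6,3,4,2) — 2.
Summing: 2 + 2 + 2 + 2 = 8.

8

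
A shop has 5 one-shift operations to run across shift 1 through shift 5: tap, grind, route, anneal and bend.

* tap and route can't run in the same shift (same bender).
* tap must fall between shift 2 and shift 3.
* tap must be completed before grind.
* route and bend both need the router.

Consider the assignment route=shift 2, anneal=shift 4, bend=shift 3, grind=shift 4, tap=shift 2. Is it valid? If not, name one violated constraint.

tap must fall between shift 2 and shift 3 — holds.
tap must be completed before grind — holds.
route and bend both need the router — holds.
tap and route can't run in the same shift (same bender) — violated.

No — it violates: tap and route can't run in the same shift (same bender)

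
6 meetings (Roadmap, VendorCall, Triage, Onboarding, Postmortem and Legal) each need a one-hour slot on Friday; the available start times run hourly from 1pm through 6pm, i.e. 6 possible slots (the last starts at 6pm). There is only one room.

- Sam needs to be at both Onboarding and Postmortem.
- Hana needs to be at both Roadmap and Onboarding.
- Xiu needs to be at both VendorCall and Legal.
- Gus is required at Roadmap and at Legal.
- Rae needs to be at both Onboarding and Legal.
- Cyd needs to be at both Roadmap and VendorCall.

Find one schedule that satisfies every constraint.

Postmortem in 5pm, VendorCall in 2pm, Legal in 6pm, Onboarding in 4pm, Triage in 3pm, Roadmap in 1pm

Checking: Onboarding(4pm) != Legal(6pm); VendorCall(2pm) != Legal(6pm); Onboarding(4pm) != Postmortem(5pm); Roadmap(1pm) != Legal(6pm); Roadmap(1pm) != VendorCall(2pm); Roadmap(1pm) != Onboarding(4pm); max 1 per slot (cap 1).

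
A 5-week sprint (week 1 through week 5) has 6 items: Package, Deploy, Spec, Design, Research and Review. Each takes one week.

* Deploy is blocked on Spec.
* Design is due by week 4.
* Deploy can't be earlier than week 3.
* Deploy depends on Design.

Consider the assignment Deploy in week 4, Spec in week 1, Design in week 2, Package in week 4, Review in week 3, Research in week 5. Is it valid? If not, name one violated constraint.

Yes, all constraints hold

Deploy can't be earlier than week 3 — holds.
Deploy is blocked on Spec — holds.
Design is due by week 4 — holds.
Deploy depends on Design — holds.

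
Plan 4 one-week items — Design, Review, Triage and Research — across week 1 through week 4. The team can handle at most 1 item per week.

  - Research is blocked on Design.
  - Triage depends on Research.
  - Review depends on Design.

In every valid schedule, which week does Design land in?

week 1

Downstream work caps Design at week 2.
So Design is pinned to week 1.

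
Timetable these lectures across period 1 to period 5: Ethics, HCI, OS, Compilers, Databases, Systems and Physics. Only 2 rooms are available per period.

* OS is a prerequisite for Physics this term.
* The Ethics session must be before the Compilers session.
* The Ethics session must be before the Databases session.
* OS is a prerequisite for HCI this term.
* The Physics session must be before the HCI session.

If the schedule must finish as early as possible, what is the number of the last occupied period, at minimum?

The precedence chain requires at least 3 distinct periods.
With at most 2 per period and 7 lectures, at least 4 periods are needed.
4 works (last occupied period: period 4): for example HCI=period 3; OS=period 1; Systems=period 4; Ethics=period 1; Physics=period 2; Compilers=period 2; Databases=period 3.

period 4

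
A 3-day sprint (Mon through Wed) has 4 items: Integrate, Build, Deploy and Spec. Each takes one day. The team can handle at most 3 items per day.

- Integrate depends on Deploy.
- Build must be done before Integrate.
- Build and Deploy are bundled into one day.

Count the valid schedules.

9

Splitting on Integrate: it can be Tue (3), Wed (6). Listing each branch's schedules as (Build, Deploy, Spec):
Integrate=Tue: (Mon,Mon,Mon) (Mon,Mon,Tue) (Mon,Mon,Wed) — 3.
Integrate=Wed: (Mon,Mon,Mon) (Mon,Mon,Tue) (Mon,Mon,Wed) (Tue,Tue,Mon) (Tue,Tue,Tue) (Tue,Tue,Wed) — 6.
Summing: 3 + 6 = 9.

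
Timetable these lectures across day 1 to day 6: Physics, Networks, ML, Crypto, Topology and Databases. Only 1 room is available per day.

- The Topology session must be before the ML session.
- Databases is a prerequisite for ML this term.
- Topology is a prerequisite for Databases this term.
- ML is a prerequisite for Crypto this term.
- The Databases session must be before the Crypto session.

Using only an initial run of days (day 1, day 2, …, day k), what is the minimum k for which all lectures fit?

6 days

The precedence chain requires at least 4 distinct days.
With at most 1 per day and 6 lectures, at least 6 days are needed.
6 works (last occupied day: day 6): for example Topology=day 1; ML=day 3; Physics=day 5; Crypto=day 4; Networks=day 6; Databases=day 2.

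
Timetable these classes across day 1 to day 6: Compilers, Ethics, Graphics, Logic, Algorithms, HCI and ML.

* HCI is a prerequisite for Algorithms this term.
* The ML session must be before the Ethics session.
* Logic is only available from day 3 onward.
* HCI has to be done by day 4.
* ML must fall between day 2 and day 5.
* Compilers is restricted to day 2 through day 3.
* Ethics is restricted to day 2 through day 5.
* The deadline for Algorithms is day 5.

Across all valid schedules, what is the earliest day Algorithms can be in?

day 2

Precedence pushes Algorithms to at least day 2; Algorithms's own window allows nothing later than day 5.
Algorithms at day 2 is achievable: Logic -> day 3, ML -> day 2, Graphics -> day 1, Algorithms -> day 2, Ethics -> day 3, HCI -> day 1, Compilers -> day 2.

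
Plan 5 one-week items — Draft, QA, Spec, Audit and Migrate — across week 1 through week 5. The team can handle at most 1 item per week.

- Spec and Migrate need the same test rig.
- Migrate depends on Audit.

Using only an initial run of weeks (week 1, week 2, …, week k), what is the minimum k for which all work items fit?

The precedence chain requires at least 2 distinct weeks.
With at most 1 per week and 5 work items, at least 5 weeks are needed.
5 works (last occupied week: week 5): for example Migrate in week 2, Draft in week 3, QA in week 4, Spec in week 5, Audit in week 1.

5 weeks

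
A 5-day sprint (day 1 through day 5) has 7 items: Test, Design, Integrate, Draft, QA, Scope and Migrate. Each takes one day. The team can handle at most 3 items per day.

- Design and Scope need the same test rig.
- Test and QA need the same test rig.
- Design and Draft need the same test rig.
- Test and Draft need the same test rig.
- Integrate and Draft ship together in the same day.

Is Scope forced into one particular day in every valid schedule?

No

Scope can be day 1 (e.g. QA=day 2, Migrate=day 1, Design=day 2, Integrate=day 3, Test=day 1, Draft=day 3, Scope=day 1) or day 2 (e.g. Test -> day 1, QA -> day 3, Draft -> day 2, Migrate -> day 1, Integrate -> day 2, Design -> day 1, Scope -> day 2).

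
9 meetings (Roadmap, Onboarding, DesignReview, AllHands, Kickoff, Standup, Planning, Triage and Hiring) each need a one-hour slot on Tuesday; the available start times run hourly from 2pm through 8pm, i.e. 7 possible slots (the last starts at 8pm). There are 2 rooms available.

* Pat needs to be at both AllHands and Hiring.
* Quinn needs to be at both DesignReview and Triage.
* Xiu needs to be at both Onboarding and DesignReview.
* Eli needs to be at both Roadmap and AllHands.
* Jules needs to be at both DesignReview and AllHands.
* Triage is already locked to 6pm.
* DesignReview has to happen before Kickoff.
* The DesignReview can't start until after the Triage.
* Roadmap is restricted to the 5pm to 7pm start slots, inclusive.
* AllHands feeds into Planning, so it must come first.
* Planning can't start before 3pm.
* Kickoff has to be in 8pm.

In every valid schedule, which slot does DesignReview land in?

Triage is fixed at 6pm and must come before DesignReview, so DesignReview is at least 7pm.
Kickoff is fixed at 8pm and must come after DesignReview, so DesignReview is at most 7pm.
So DesignReview must be 7pm.

7pm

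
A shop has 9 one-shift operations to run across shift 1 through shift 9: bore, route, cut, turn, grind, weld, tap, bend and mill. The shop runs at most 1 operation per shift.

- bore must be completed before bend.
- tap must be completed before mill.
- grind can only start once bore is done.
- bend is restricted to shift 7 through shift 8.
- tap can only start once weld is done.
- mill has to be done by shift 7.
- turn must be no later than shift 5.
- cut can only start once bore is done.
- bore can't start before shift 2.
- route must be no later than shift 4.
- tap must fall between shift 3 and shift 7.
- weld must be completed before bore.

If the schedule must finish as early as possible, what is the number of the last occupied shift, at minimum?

9

The precedence chain requires at least 3 distinct shifts.
With at most 1 per shift and 9 operations, at least 9 shifts are needed.
bend can't be placed before shift 7, so the schedule must run through at least shift 7.
9 works (last occupied shift: shift 9): for example turn in shift 4; bore in shift 6; bend in shift 7; cut in shift 8; weld in shift 2; grind in shift 9; mill in shift 5; tap in shift 3; route in shift 1.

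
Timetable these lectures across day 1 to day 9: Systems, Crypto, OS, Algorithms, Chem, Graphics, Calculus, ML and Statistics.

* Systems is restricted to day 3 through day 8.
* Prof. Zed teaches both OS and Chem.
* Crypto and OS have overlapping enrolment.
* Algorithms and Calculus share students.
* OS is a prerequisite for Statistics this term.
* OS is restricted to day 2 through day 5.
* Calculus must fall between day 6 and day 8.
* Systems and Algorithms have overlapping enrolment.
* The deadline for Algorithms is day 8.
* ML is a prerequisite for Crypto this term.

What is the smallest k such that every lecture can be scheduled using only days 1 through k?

The precedence chain requires at least 2 distinct days.
Calculus can't be placed before day 6, so the schedule must run through at least day 6.
6 works (last occupied day: day 6): for example Algorithms=day 1, Systems=day 3, OS=day 2, Statistics=day 3, Crypto=day 3, Graphics=day 1, Chem=day 1, ML=day 1, Calculus=day 6.

6 days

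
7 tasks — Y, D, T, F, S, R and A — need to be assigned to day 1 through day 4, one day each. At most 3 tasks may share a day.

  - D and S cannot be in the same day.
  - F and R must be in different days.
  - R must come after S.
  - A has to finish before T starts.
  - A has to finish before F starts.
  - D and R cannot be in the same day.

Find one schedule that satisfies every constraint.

S -> day 1, R -> day 3, A -> day 1, D -> day 2, F -> day 2, T -> day 2, Y -> day 1

Checking: A(day 1) before F(day 2); S(day 1) before R(day 3); A(day 1) before T(day 2); D(day 2) != S(day 1); F(day 2) != R(day 3); D(day 2) != R(day 3); max 3 per day (cap 3).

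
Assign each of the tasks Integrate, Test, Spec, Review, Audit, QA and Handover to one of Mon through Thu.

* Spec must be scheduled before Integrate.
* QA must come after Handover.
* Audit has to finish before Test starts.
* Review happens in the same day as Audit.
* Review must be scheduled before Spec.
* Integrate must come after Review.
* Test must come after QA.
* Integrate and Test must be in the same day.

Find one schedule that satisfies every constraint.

Test=Wed, QA=Tue, Audit=Mon, Integrate=Wed, Spec=Tue, Review=Mon, Handover=Mon

Checking: Review(Mon) before Integrate(Wed); Audit(Mon) before Test(Wed); Spec(Tue) before Integrate(Wed); Review(Mon) before Spec(Tue); Handover(Mon) before QA(Tue); QA(Tue) before Test(Wed); Review = Audit = Mon; Integrate = Test = Wed.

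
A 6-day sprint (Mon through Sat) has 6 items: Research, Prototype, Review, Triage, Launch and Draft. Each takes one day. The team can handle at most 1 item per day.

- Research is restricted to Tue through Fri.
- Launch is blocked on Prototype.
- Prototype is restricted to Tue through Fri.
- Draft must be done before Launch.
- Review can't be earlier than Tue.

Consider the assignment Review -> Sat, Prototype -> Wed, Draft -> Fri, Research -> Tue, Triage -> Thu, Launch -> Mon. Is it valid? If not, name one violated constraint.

No. Draft must be done before Launch is not satisfied.

The team can handle at most 1 item per day — holds.
Launch is blocked on Prototype — violated.
Review can't be earlier than Tue — holds.
Draft must be done before Launch — violated.
Research is restricted to Tue through Fri — holds.
Prototype is restricted to Tue through Fri — holds.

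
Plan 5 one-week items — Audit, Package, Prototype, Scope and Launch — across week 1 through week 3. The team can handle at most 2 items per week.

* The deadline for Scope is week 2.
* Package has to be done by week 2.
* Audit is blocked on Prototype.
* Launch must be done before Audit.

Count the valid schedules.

6

Splitting on Package: it can be week 1 (3), week 2 (3). Listing each branch's schedules as (Audit, Prototype, Scope, Launch) by week number:
Package=week 1: (3,1,2,2) (3,2,1,2) (3,2,2,1) — 3.
Package=week 2: (3,1,1,2) (3,1,2,1) (3,2,1,1) — 3.
Summing: 3 + 3 = 6.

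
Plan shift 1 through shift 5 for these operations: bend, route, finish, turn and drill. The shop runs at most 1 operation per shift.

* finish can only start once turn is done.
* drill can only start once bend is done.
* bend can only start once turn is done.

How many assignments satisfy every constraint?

Splitting on bend: it can be shift 2 (6), shift 3 (6), shift 4 (3). Listing each branch's schedules as (route, finish, turn, drill) by shift number:
bend=shift 2: (3,4,1,5) (3,5,1,4) (4,3,1,5) (4,5,1,3) (5,3,1,4) (5,4,1,3) — 6.
bend=shift 3: (1,4,2,5) (1,5,2,4) (2,4,1,5) (2,5,1,4) (4,2,1,5) (5,2,1,4) — 6.
bend=shift 4: (1,3,2,5) (2,3,1,5) (3,2,1,5) — 3.
Summing: 6 + 6 + 3 = 15.

15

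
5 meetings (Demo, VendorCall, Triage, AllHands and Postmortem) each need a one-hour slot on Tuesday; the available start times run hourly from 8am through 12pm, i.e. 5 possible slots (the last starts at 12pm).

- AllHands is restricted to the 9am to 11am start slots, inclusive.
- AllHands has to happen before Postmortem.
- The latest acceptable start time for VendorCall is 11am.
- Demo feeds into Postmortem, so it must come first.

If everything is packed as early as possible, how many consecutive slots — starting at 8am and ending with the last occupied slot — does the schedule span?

3 slots

The precedence chain requires at least 2 distinct slots.
Propagating the time windows through the other constraints, Postmortem can't land before 10am — that is slot 3 counting from 8am — so the schedule must run through at least 3 slots.
3 works (last occupied slot: 10am): for example VendorCall -> 8am; Postmortem -> 10am; Triage -> 8am; AllHands -> 9am; Demo -> 8am.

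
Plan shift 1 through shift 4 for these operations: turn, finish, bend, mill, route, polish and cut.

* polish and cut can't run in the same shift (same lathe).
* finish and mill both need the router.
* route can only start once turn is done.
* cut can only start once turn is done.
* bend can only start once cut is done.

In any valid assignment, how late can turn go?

Downstream work caps turn at shift 2.
turn at shift 2 is achievable: finish -> shift 1, turn -> shift 2, mill -> shift 2, route -> shift 3, bend -> shift 4, polish -> shift 1, cut -> shift 3.

shift 2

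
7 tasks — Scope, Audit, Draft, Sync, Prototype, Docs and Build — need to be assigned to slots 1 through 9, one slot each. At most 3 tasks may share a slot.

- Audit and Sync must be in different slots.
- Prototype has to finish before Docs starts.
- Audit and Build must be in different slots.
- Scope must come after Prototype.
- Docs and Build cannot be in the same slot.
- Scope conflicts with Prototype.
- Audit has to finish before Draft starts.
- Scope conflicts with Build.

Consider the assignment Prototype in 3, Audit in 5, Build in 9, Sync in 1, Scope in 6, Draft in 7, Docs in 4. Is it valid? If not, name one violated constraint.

Scope conflicts with Build — holds.
Scope conflicts with Prototype — holds.
At most 3 tasks may share a slot — holds.
Audit and Build must be in different slots — holds.
Docs and Build cannot be in the same slot — holds.
Audit has to finish before Draft starts — holds.
Prototype has to finish before Docs starts — holds.
Audit and Sync must be in different slots — holds.
Scope must come after Prototype — holds.

Yes, all constraints hold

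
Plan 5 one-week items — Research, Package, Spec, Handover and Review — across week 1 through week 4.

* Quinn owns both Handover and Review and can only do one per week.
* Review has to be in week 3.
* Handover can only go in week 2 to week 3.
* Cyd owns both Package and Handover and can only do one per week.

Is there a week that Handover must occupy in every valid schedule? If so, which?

week 2

Handover's window is week 2–week 3.
Review is fixed at week 3, and Handover can't share a week with Review.
So Handover must be week 2.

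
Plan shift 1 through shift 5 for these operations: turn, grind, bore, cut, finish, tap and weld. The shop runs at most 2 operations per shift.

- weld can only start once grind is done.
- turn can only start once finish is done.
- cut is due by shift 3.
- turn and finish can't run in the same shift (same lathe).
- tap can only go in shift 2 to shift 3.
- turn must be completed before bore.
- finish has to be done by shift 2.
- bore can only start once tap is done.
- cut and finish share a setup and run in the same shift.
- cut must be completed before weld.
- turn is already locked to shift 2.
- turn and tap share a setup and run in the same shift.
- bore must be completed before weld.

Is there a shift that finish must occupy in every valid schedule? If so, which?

shift 1

finish's window is shift 1–shift 2.
turn is fixed at shift 2, and finish can't share a shift with turn.
So finish must be shift 1.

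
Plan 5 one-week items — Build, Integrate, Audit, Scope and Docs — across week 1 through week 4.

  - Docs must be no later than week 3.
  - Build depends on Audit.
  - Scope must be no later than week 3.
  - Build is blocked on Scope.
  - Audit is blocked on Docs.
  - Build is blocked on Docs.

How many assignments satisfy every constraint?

Splitting on Build: it can be week 3 (8), week 4 (36). Listing each branch's schedules as (Integrate, Audit, Scope, Docs) by week number:
Build=week 3: (1,2,1,1) (1,2,2,1) (2,2,1,1) (2,2,2,1) (3,2,1,1) (3,2,2,1) (4,2,1,1) (4,2,2,1) — 8.
Build=week 4: (1,2,1,1) (1,2,2,1) (1,2,3,1) (1,3,1,1) (1,3,1,2) (1,3,2,1) (1,3,2,2) (1,3,3,1) (1,3,3,2) (2,2,1,1) (2,2,2,1) (2,2,3,1) (2,3,1,1) (2,3,1,2) (2,3,2,1) (2,3,2,2) (2,3,3,1) (2,3,3,2) (3,2,1,1) (3,2,2,1) (3,2,3,1) (3,3,1,1) (3,3,1,2) (3,3,2,1) (3,3,2,2) (3,3,3,1) (3,3,3,2) (4,2,1,1) (4,2,2,1) (4,2,3,1) (4,3,1,1) (4,3,1,2) (4,3,2,1) (4,3,2,2) (4,3,3,1) (4,3,3,2) — 36.
Summing: 8 + 36 = 44.

44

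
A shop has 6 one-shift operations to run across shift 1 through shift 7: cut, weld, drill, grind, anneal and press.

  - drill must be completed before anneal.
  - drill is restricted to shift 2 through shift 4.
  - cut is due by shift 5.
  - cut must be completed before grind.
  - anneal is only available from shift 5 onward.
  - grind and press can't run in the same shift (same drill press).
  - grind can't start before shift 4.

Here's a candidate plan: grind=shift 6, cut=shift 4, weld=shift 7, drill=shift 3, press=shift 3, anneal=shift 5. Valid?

Yes

anneal is only available from shift 5 onward — holds.
drill is restricted to shift 2 through shift 4 — holds.
cut is due by shift 5 — holds.
grind can't start before shift 4 — holds.
drill must be completed before anneal — holds.
grind and press can't run in the same shift (same drill press) — holds.
cut must be completed before grind — holds.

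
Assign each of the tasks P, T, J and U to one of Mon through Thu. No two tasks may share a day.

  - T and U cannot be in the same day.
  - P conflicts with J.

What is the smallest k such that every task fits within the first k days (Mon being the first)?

With at most 1 per day and 4 tasks, at least 4 days are needed.
4 works (last occupied day: Thu): for example T in Tue, J in Wed, P in Mon, U in Thu.

4 days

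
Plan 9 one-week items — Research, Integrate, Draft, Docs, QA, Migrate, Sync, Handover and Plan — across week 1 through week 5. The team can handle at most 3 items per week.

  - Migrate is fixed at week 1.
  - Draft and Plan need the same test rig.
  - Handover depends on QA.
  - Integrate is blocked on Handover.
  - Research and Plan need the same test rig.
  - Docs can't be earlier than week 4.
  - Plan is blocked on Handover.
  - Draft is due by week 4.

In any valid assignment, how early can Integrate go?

Precedence pushes Integrate to at least week 3.
Integrate at week 3 is achievable: Handover -> week 2, Sync -> week 2, Integrate -> week 3, Plan -> week 3, Migrate -> week 1, Draft -> week 1, Docs -> week 4, QA -> week 1, Research -> week 2.

week 3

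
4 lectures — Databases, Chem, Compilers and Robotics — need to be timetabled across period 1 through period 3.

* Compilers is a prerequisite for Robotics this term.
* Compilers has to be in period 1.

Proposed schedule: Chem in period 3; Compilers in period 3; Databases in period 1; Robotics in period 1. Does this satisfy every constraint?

Compilers is a prerequisite for Robotics this term — violated.
Compilers has to be in period 1 — violated.

No — it violates: Compilers is a prerequisite for Robotics this term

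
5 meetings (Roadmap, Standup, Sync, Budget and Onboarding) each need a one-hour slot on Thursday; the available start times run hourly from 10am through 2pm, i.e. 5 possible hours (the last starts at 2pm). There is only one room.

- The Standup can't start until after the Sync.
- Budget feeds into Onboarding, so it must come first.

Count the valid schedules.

30

Splitting on Roadmap: it can be 10am (6), 11am (6), 12pm (6), 1pm (6), 2pm (6). Listing each branch's schedules as (Standup, Sync, Budget, Onboarding):
Roadmap=10am: (12pm,11am,1pm,2pm) (1pm,11am,12pm,2pm) (1pm,12pm,11am,2pm) (2pm,11am,12pm,1pm) (2pm,12pm,11am,1pm) (2pm,1pm,11am,12pm) — 6.
Roadmap=11am: (12pm,10am,1pm,2pm) (1pm,10am,12pm,2pm) (1pm,12pm,10am,2pm) (2pm,10am,12pm,1pm) (2pm,12pm,10am,1pm) (2pm,1pm,10am,12pm) — 6.
Roadmap=12pm: (11am,10am,1pm,2pm) (1pm,10am,11am,2pm) (1pm,11am,10am,2pm) (2pm,10am,11am,1pm) (2pm,11am,10am,1pm) (2pm,1pm,10am,11am) — 6.
Roadmap=1pm: (11am,10am,12pm,2pm) (12pm,10am,11am,2pm) (12pm,11am,10am,2pm) (2pm,10am,11am,12pm) (2pm,11am,10am,12pm) (2pm,12pm,10am,11am) — 6.
Roadmap=2pm: (11am,10am,12pm,1pm) (12pm,10am,11am,1pm) (12pm,11am,10am,1pm) (1pm,10am,11am,12pm) (1pm,11am,10am,12pm) (1pm,12pm,10am,11am) — 6.
Summing: 6 + 6 + 6 + 6 + 6 = 30.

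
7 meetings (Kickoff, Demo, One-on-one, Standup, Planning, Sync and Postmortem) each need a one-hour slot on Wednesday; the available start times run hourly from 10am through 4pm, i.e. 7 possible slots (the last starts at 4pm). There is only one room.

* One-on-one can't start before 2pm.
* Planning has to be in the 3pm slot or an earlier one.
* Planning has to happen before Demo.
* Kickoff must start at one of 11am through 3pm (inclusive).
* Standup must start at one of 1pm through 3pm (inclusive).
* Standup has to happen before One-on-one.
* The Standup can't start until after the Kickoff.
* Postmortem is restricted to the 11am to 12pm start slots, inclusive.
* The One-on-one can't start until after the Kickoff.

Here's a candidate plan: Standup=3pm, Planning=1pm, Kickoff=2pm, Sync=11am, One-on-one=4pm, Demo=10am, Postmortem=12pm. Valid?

Invalid. Planning has to happen before Demo.

Standup must start at one of 1pm through 3pm (inclusive) — holds.
Planning has to happen before Demo — violated.
Planning has to be in the 3pm slot or an earlier one — holds.
One-on-one can't start before 2pm — holds.
There is only one room — holds.
The Standup can't start until after the Kickoff — holds.
Standup has to happen before One-on-one — holds.
Kickoff must start at one of 11am through 3pm (inclusive) — holds.
Postmortem is restricted to the 11am to 12pm start slots, inclusive — holds.
The One-on-one can't start until after the Kickoff — holds.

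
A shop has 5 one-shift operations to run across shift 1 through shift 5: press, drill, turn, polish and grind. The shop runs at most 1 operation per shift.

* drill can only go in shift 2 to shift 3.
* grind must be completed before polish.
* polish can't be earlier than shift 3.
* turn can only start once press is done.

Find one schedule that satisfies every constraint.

turn -> shift 5, grind -> shift 1, polish -> shift 3, press -> shift 4, drill -> shift 2

Checking: grind(shift 1) before polish(shift 3); press(shift 4) before turn(shift 5); polish=shift 3 in [shift 3,shift 5]; drill=shift 2 in [shift 2,shift 3]; max 1 per shift (cap 1).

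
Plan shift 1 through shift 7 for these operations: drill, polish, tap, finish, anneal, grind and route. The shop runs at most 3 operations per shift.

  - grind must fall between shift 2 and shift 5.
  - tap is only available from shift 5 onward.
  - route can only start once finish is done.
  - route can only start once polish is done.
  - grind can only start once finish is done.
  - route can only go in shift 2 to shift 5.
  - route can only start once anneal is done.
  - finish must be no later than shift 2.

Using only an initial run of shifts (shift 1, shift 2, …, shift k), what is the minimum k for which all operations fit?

The precedence chain requires at least 2 distinct shifts.
With at most 3 per shift and 7 operations, at least 3 shifts are needed.
tap can't be placed before shift 5, so the schedule must run through at least shift 5.
5 works (last occupied shift: shift 5): for example route -> shift 2, polish -> shift 1, drill -> shift 2, grind -> shift 2, finish -> shift 1, tap -> shift 5, anneal -> shift 1.

5 shifts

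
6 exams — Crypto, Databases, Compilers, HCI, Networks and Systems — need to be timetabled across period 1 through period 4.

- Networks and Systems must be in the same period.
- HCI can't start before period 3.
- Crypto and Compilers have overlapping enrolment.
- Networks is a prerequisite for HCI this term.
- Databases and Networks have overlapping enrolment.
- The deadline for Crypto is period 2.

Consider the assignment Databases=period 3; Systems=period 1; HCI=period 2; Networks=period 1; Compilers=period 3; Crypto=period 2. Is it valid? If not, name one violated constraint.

The deadline for Crypto is period 2 — holds.
Networks and Systems must be in the same period — holds.
HCI can't start before period 3 — violated.
Networks is a prerequisite for HCI this term — holds.
Crypto and Compilers have overlapping enrolment — holds.
Databases and Networks have overlapping enrolment — holds.

No — it violates: HCI can't start before period 3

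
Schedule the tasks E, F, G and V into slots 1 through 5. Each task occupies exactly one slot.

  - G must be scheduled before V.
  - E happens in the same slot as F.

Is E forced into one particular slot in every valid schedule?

E can be 1 (e.g. G in 1; F in 1; E in 1; V in 2) or 2 (e.g. V=2; G=1; F=2; E=2).

No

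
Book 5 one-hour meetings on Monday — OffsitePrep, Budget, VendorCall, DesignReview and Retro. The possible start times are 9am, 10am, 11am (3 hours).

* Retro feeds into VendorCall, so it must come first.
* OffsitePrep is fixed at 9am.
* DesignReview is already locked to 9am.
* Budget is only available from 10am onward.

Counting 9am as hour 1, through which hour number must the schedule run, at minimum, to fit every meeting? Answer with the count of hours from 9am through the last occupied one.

The precedence chain requires at least 2 distinct hours.
2 works (last occupied hour: 10am): for example DesignReview in 9am; OffsitePrep in 9am; VendorCall in 10am; Retro in 9am; Budget in 10am.

2 hours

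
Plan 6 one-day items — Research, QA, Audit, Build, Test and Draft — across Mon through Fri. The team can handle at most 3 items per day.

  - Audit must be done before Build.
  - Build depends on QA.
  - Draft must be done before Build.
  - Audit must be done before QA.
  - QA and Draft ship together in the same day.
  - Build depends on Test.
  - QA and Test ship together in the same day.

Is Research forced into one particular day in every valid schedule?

Research can be Mon (e.g. Draft -> Tue; Build -> Wed; Test -> Tue; QA -> Tue; Research -> Mon; Audit -> Mon) or Tue (e.g. Draft in Wed, Test in Wed, Audit in Mon, Build in Thu, Research in Tue, QA in Wed).

No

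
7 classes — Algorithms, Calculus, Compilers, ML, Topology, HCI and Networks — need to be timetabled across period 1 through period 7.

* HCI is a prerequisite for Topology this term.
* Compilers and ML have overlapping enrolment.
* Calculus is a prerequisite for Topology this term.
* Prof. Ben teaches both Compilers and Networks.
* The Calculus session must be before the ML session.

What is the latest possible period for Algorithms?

period 7

Algorithms at period 7 is achievable: ML in period 2; Networks in period 2; Topology in period 2; Algorithms in period 7; Compilers in period 1; HCI in period 1; Calculus in period 1.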